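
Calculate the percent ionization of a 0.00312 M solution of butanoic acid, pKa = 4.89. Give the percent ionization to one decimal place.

6.2%

CH3(CH2)2COOH ⇌ CH3(CH2)2COO- + H+; let x = [H+] at equilibrium.
Ka = 10^(−4.89) = 1.29 × 10^-5
Solve x² + 1.29e-05x − 4.02e-08 = 0 → x = 1.94 × 10^-4 M
% ionization = x/C₀ × 100% = 1.94 × 10^-4/0.00312 × 100% = 6.2%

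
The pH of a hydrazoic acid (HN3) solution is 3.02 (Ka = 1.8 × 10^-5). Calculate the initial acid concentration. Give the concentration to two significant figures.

[H+] = 10^(-3.02) = 9.55 × 10^-4 M = x
Ka = x²/(C₀ − x) ⇒ C₀ = x + x²/Ka
C₀ = 9.55 × 10^-4 + (9.55 × 10^-4)²/(1.8 × 10^-5) = 5.16 × 10^-2 M

C₀ = 5.2 × 10^-2 M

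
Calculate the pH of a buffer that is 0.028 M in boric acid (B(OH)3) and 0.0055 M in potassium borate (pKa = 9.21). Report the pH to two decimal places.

Using pH = pKa + log([base]/[acid]) with [base]/[acid] = 0.0055/0.028:
pH = 9.21 + (-0.707) = 8.50

pH = 8.50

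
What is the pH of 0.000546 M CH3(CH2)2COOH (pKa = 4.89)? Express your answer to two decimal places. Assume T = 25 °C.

CH3(CH2)2COOH ⇌ CH3(CH2)2COO- + H+
Ka = 10^(−4.89) = 1.29 × 10^-5
Ka = x²/(0.000546 − x) = 1.29 × 10^-5
Here C₀/Ka ≈ 42.3, so the small-x approximation fails. Use the quadratic:
x = [−1.29e-05 + √(1.29e-05² + 2.82e-08)]/2 = 7.77 × 10^-5 M
pH = −log[H+] = −log(7.77 × 10^-5) = 4.11

pH = 4.11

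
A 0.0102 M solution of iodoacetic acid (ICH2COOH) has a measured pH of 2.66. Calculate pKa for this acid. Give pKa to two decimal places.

[H+] = 10^(-2.66) = 2.19 × 10^-3 M
At equilibrium [HA] = 0.0102 − 2.19 × 10^-3 = 8.01 × 10^-3 M
Ka = [H+][A-]/[HA] = (2.19 × 10^-3)² / 8.01 × 10^-3 = 5.99 × 10^-4
pKa = -log(5.99 × 10^-4) = 3.22

pKa = 3.22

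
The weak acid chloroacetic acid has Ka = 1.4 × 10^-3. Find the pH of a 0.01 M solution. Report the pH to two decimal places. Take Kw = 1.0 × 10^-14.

pH = 2.51

ClCH2COOH ⇌ ClCH2COO- + H+
Ka = x²/(0.01 − x) = 1.4 × 10^-3
x is not negligible relative to C₀; solve x² + 0.0014·x − 1.4e-05 = 0.
x = (−Ka + √(Ka² + 4·Ka·C₀))/2 = 3.11 × 10^-3 M
pH = −log(3.11 × 10^-3) = 2.51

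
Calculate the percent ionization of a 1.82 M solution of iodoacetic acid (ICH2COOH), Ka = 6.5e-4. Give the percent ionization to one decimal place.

ICH2COOH ⇌ ICH2COO- + H+; let x = [H+] at equilibrium.
x ≈ √(Ka·C₀) = √(6.5 × 10^-4 × 1.82) = 3.44 × 10^-2 M
% ionization = x/C₀ × 100% = 3.44 × 10^-2/1.82 × 100% = 1.9%

1.9%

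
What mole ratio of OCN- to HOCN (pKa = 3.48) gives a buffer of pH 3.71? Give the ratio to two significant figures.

pH = pKa + log(r) ⇒ log(r) = 3.71 − 3.48 = +0.23
r = [OCN-]/[HOCN] = 10^(+0.23) = 1.7

ratio = 1.7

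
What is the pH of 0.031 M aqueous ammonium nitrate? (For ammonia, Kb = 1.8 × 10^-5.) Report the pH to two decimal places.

pH = 5.38

NH4+ is the conjugate acid of the weak base NH3.
Ka = Kw/Kb = 1.0×10^-14 / 1.8 × 10^-5 = 5.56 × 10^-10
From the ICE table, Ka = [H+]²/(0.031 − [H+]) = 5.56 × 10^-10.
Assume [H+] ≪ 0.031: [H+] ≈ √(5.56 × 10^-10 × 0.031) = 4.15 × 10^-6 M
pH = −log[H+] = −log(4.15 × 10^-6) = 5.38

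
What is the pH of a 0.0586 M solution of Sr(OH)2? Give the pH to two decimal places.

pH = 13.07

Sr(OH)2 is a strong base (each formula unit releases 2 OH-); [OH-] = 0.117 M.
pOH = -log(0.117) = 0.93
pH = 14.00 - 0.93 = 13.07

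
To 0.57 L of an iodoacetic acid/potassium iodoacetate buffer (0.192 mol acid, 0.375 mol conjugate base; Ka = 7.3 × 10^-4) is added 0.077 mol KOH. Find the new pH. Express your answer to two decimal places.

OH- converts ICH2COOH to ICH2COO-: ICH2COOH → 0.115 mol, ICH2COO- → 0.452 mol.
pKa = −log(7.3 × 10^-4) = 3.137
Henderson–Hasselbalch with mole ratio 0.452/0.115: pH = 3.137 + (+0.594)

pH = 3.73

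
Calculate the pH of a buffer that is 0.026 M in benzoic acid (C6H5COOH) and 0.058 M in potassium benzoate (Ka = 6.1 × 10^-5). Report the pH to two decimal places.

pKa = −log(6.1 × 10^-5) = 4.215
Henderson–Hasselbalch: pH = pKa + log([C6H5COO-]/[C6H5COOH]) = 4.215 + log(0.058/0.026)
pH = 4.215 + (+0.348) = 4.56

pH = 4.56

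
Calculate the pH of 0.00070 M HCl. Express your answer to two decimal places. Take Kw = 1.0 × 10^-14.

pH = 3.15

HCl is a strong acid and dissociates completely, so [H+] = 0.00070 M.
pH = -log(0.0007) = 3.15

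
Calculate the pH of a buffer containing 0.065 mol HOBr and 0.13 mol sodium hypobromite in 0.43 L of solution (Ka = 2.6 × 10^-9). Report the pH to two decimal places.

pKa = −log(2.6 × 10^-9) = 8.585
Henderson–Hasselbalch: pH = pKa + log([OBr-]/[HOBr]) = 8.585 + log(0.13/0.065)
pH = 8.585 + (+0.301) = 8.89

pH = 8.89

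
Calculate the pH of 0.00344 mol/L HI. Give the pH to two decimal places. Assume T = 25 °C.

HI is a strong acid and dissociates completely, so [H+] = 0.00344 M.
pH = -log(0.00344) = 2.46

pH = 2.46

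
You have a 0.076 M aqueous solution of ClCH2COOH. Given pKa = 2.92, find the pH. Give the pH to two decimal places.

pH = 2.05

ClCH2COOH ⇌ ClCH2COO- + H+
Ka = 10^(−2.92) = 1.20 × 10^-3
From the ICE table, Ka = [H+]²/(0.076 − [H+]) = 1.20 × 10^-3.
Here C₀/Ka ≈ 63.3, so the small-[H+] approximation fails. Use the quadratic:
[H+] = [−0.0012 + √(0.0012² + 0.000365)]/2 = 8.97 × 10^-3 M
pH = −log[H+] = −log(8.97 × 10^-3) = 2.05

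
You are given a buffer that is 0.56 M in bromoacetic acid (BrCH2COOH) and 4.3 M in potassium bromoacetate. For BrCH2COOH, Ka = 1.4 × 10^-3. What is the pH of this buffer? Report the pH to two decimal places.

pH = 3.74

pKa = −log(1.4 × 10^-3) = 2.854
Using pH = pKa + log([base]/[acid]) with [base]/[acid] = 4.3/0.56:
pH = 2.854 + (+0.885) = 3.74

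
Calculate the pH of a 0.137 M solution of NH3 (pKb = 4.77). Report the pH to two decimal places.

NH3 + H2O ⇌ NH4+ + OH-
Kb = 10^(−4.77) = 1.70 × 10^-5
Let x = [OH-] at equilibrium. Kb = x²/(0.137 − x).
Neglecting x in the denominator: x = √(1.70 × 10^-5 × 0.137) = 1.53 × 10^-3 M
pOH = −log(1.53 × 10^-3) = 2.82; pH = 14.00 − 2.82 = 11.18

pH = 11.18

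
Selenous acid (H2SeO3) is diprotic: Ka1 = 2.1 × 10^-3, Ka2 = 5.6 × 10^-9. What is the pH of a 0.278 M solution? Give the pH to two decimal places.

Ka1 ≫ Ka2, so treat the first dissociation as the only significant source of H+.
Ka1 = x²/(0.278 − x) = 2.1 × 10^-3
Solving the quadratic: x = (−Ka1 + √(Ka1² + 4·Ka1·C₀))/2 = 2.31 × 10^-2 M
pH = −log(2.31 × 10^-2) = 1.64

pH = 1.64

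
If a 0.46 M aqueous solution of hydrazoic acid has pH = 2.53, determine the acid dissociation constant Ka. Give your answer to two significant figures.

Ka = 1.9 × 10^-5

[H+] = 10^(-2.53) = 2.95 × 10^-3 M
At equilibrium [HA] = 0.46 − 2.95 × 10^-3 = 4.57 × 10^-1 M
Ka = [H+][A-]/[HA] = (2.95 × 10^-3)² / 4.57 × 10^-1 = 1.9 × 10^-5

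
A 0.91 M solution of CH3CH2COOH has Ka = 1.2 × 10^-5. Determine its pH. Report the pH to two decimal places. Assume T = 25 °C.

pH = 2.48

CH3CH2COOH ⇌ CH3CH2COO- + H+
From the ICE table, Ka = x²/(0.91 − x) = 1.2 × 10^-5.
Since Ka ≪ C₀, x ≈ √(Ka·C₀) = 3.30 × 10^-3 M.
pH = −log(3.30 × 10^-3) = 2.48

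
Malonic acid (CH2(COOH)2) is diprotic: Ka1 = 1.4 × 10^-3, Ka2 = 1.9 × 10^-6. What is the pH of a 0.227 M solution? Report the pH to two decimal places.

pH = 1.77

Ka1 ≫ Ka2, so treat the first dissociation as the only significant source of H+.
Ka1 = x²/(0.227 − x) = 1.4 × 10^-3
Solving the quadratic: x = (−Ka1 + √(Ka1² + 4·Ka1·C₀))/2 = 1.71 × 10^-2 M
pH = −log(1.71 × 10^-2) = 1.77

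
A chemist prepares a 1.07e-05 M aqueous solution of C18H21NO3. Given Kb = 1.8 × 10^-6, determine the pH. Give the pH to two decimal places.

pH = 8.55

C18H21NO3 + H2O ⇌ C18H22NO3+ + OH-
From the ICE table, Kb = x²/(1.07e-05 − x) = 1.8 × 10^-6.
The 5% rule fails; solving x² + Kb·x − Kb·C₀ = 0 exactly:
x = [−1.8e-06 + √(1.8e-06² + 7.7e-11)]/2 = 3.58 × 10^-6 M
pOH = 5.45, so pH = 14.00 − pOH = 8.55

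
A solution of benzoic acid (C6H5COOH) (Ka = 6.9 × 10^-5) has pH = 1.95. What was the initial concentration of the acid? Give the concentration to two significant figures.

C₀ = 1.8 M

[H+] = 10^(-1.95) = 1.12 × 10^-2 M = x
Ka = x²/(C₀ − x) ⇒ C₀ = x + x²/Ka
C₀ = 1.12 × 10^-2 + (1.12 × 10^-2)²/(6.9 × 10^-5) = 1.83 M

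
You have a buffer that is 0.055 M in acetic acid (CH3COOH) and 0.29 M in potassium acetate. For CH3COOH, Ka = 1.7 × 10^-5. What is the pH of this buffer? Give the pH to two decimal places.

pH = 5.49

pKa = −log(1.7 × 10^-5) = 4.770
Using pH = pKa + log([base]/[acid]) with [base]/[acid] = 0.29/0.055:
pH = 4.770 + (+0.722) = 5.49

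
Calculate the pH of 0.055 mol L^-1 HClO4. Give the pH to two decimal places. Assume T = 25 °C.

HClO4 is a strong acid and dissociates completely, so [H+] = 0.055 M.
pH = -log(0.055) = 1.26

pH = 1.26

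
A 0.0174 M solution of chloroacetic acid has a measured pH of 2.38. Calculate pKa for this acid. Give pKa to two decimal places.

[H+] = 10^(-2.38) = 4.17 × 10^-3 M
At equilibrium [HA] = 0.0174 − 4.17 × 10^-3 = 1.32 × 10^-2 M
Ka = [H+][A-]/[HA] = (4.17 × 10^-3)² / 1.32 × 10^-2 = 1.32 × 10^-3
pKa = -log(1.32 × 10^-3) = 2.88

pKa = 2.88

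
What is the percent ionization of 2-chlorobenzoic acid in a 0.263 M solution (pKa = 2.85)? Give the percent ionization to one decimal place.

7.1%

ClC6H4COOH ⇌ ClC6H4COO- + H+; let x = [H+] at equilibrium.
Ka = 10^(−2.85) = 1.41 × 10^-3
Solve x² + 0.00141x − 0.000371 = 0 → x = 1.86 × 10^-2 M
% ionization = x/C₀ × 100% = 1.86 × 10^-2/0.263 × 100% = 7.1%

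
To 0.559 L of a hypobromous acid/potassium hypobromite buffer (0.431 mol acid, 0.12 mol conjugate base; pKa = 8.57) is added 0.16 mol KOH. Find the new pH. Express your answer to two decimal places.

pH = 8.58

After neutralization: n(HOBr) = 0.271 mol, n(OBr-) = 0.28 mol.
pH = pKa + log(n_OBr-/n_HOBr) = 8.57 + log(0.28/0.271) = 8.57 + (+0.014)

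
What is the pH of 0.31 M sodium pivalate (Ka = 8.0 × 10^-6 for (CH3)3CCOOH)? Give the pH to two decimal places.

(CH3)3CCOO- is the conjugate base of the weak acid (CH3)3CCOOH.
Kb = Kw/Ka = 1.0×10^-14 / 8.0 × 10^-6 = 1.25 × 10^-9
Kb = [OH-]²/(0.31 − [OH-]) = 1.25 × 10^-9
Neglecting [OH-] in the denominator: [OH-] = √(1.25 × 10^-9 × 0.31) = 1.97 × 10^-5 M
Check: 0.0064% ionized — well under 5%, approximation valid.
pOH = 4.71, so pH = 14.00 − pOH = 9.29

pH = 9.29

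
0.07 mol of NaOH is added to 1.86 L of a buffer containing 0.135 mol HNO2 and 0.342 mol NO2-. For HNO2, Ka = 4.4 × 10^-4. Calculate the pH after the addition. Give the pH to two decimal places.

pH = 4.16

After neutralization: n(HNO2) = 0.065 mol, n(NO2-) = 0.412 mol.
pKa = −log(4.4 × 10^-4) = 3.357
pH = pKa + log(n_NO2-/n_HNO2) = 3.357 + log(0.412/0.065) = 3.357 + (+0.802)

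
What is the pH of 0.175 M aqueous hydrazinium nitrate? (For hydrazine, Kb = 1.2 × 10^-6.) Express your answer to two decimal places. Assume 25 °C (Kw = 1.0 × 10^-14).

pH = 4.42

N2H5+ is the conjugate acid of the weak base N2H4.
Ka = Kw/Kb = 1.0×10^-14 / 1.2 × 10^-6 = 8.33 × 10^-9
From the ICE table, Ka = [H+]²/(0.175 − [H+]) = 8.33 × 10^-9.
Neglecting [H+] in the denominator: [H+] = √(8.33 × 10^-9 × 0.175) = 3.82 × 10^-5 M
Check: 0.022% ionized — well under 5%, approximation valid.
pH = −log[H+] = −log(3.82 × 10^-5) = 4.42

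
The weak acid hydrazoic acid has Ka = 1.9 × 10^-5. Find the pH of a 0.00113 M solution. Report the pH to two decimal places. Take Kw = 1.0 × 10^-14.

HN3 ⇌ N3- + H+
From the ICE table, Ka = [H+]²/(0.00113 − [H+]) = 1.9 × 10^-5.
[H+] is not negligible relative to C₀; solve [H+]² + 1.9e-05·[H+] − 2.15e-08 = 0.
[H+] = [−1.9e-05 + √(1.9e-05² + 8.59e-08)]/2 = 1.37 × 10^-4 M
pH = −log[H+] = −log(1.37 × 10^-4) = 3.86

pH = 3.86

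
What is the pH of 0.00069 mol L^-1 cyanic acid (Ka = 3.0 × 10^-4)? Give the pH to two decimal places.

HOCN ⇌ OCN- + H+
Ka = x²/(0.00069 − x) = 3.0 × 10^-4
x is not negligible relative to C₀; solve x² + 0.0003·x − 2.07e-07 = 0.
x = (−Ka + √(Ka² + 4·Ka·C₀))/2 = 3.29 × 10^-4 M
pH = −log[H+] = −log(3.29 × 10^-4) = 3.48

pH = 3.48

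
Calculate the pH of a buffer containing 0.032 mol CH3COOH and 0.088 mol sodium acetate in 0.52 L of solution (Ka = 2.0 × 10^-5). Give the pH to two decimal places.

pH = 5.14

pKa = −log(2.0 × 10^-5) = 4.699
pH = pKa + log([A⁻]/[HA]) = 4.699 + log(0.088/0.032)
pH = 4.699 + (+0.439) = 5.14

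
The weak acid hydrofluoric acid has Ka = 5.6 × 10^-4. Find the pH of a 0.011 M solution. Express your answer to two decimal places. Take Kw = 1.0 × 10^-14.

HF ⇌ F- + H+
Ka = [H+]²/(0.011 − [H+]) = 5.6 × 10^-4
The 5% rule fails; solving [H+]² + Ka·[H+] − Ka·C₀ = 0 exactly:
[H+] = [−0.00056 + √(0.00056² + 2.46e-05)]/2 = 2.22 × 10^-3 M
pH = −log(2.22 × 10^-3) = 2.65

pH = 2.65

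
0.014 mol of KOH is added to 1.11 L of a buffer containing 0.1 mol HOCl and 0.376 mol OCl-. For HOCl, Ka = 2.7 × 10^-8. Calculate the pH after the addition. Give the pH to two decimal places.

After neutralization: n(HOCl) = 0.086 mol, n(OCl-) = 0.39 mol.
pKa = −log(2.7 × 10^-8) = 7.569
pH = pKa + log([A⁻]/[HA]) = 7.569 + log(0.39/0.086) = 7.569 +0.657

pH = 8.23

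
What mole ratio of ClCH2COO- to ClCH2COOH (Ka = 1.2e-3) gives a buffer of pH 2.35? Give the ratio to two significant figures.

ratio = 0.27

pKa = -log(1.2 × 10^-3) = 2.921
pH = pKa + log(r) ⇒ log(r) = 2.35 − 2.921 = -0.571
r = [ClCH2COO-]/[ClCH2COOH] = 10^(-0.571) = 0.269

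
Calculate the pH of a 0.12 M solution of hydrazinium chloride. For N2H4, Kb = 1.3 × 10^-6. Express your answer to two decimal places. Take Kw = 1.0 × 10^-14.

N2H5+ is the conjugate acid of the weak base N2H4.
Ka = Kw/Kb = 1.0×10^-14 / 1.3 × 10^-6 = 7.69 × 10^-9
From the ICE table, Ka = [H+]²/(0.12 − [H+]) = 7.69 × 10^-9.
Assume [H+] ≪ 0.12: [H+] ≈ √(7.69 × 10^-9 × 0.12) = 3.04 × 10^-5 M
([H+]/C₀ = 0.025% < 5%, so the approximation holds.)
pH = −log(3.04 × 10^-5) = 4.52

pH = 4.52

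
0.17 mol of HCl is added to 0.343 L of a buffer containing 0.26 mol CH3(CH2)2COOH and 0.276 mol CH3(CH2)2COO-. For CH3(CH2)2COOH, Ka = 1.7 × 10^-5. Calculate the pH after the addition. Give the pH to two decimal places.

pH = 4.16

Added H+ converts CH3(CH2)2COO- to CH3(CH2)2COOH: CH3(CH2)2COOH → 0.43 mol, CH3(CH2)2COO- → 0.106 mol.
pKa = −log(1.7 × 10^-5) = 4.770
Henderson–Hasselbalch with mole ratio 0.106/0.43: pH = 4.770 + (-0.608)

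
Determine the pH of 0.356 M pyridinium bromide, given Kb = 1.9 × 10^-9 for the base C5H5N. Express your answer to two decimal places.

C5H5NH+ is the conjugate acid of the weak base C5H5N.
Ka = Kw/Kb = 1.0×10^-14 / 1.9 × 10^-9 = 5.26 × 10^-6
Ka = x²/(0.356 − x) = 5.26 × 10^-6
Since Ka ≪ C₀, x ≈ √(Ka·C₀) = 1.37 × 10^-3 M.
Check: 0.38% ionized — well under 5%, approximation valid.
pH = −log[H+] = −log(1.37 × 10^-3) = 2.86

pH = 2.86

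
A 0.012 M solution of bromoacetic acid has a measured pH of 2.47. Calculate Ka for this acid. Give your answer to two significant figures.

[H+] = 10^(-2.47) = 3.39 × 10^-3 M
At equilibrium [HA] = 0.012 − 3.39 × 10^-3 = 8.61 × 10^-3 M
Ka = [H+][A-]/[HA] = (3.39 × 10^-3)² / 8.61 × 10^-3 = 1.3 × 10^-3

Ka = 1.3 × 10^-3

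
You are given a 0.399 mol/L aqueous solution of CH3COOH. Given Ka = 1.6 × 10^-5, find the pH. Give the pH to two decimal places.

pH = 2.60

CH3COOH ⇌ CH3COO- + H+
Ka = [H+]²/(0.399 − [H+]) = 1.6 × 10^-5
Assume [H+] ≪ 0.399: [H+] ≈ √(1.6 × 10^-5 × 0.399) = 2.53 × 10^-3 M
Check: 0.63% ionized — well under 5%, approximation valid.
pH = −log(2.53 × 10^-3) = 2.60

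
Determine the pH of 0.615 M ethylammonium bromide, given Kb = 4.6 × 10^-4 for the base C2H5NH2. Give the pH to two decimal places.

C2H5NH3+ is the conjugate acid of the weak base C2H5NH2.
Ka = Kw/Kb = 1.0×10^-14 / 4.6 × 10^-4 = 2.17 × 10^-11
Ka = x²/(0.615 − x) = 2.17 × 10^-11
Neglecting x in the denominator: x = √(2.17 × 10^-11 × 0.615) = 3.65 × 10^-6 M
Check: 0.00059% ionized — well under 5%, approximation valid.
pH = −log(3.65 × 10^-6) = 5.44

pH = 5.44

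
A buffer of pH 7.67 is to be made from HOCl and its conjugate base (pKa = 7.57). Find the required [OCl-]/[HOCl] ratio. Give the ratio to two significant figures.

ratio = 1.3

pH = pKa + log(r) ⇒ log(r) = 7.67 − 7.57 = +0.10
r = [OCl-]/[HOCl] = 10^(+0.10) = 1.26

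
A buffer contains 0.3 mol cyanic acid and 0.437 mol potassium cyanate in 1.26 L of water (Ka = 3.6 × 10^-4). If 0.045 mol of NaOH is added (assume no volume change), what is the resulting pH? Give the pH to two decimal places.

OH- converts HOCN to OCN-: HOCN → 0.255 mol, OCN- → 0.482 mol.
pKa = −log(3.6 × 10^-4) = 3.444
Henderson–Hasselbalch with mole ratio 0.482/0.255: pH = 3.444 + (+0.277)

pH = 3.72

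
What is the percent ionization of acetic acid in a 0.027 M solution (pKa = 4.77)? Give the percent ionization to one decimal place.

2.5%

CH3COOH ⇌ CH3COO- + H+; let x = [H+] at equilibrium.
Ka = 10^(−4.77) = 1.70 × 10^-5
x ≈ √(Ka·C₀) = √(1.70 × 10^-5 × 0.027) = 6.77 × 10^-4 M
% ionization = x/C₀ × 100% = 6.77 × 10^-4/0.027 × 100% = 2.5%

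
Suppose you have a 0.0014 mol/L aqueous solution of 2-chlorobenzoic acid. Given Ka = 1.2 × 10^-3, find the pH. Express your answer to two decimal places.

pH = 3.08

ClC6H4COOH ⇌ ClC6H4COO- + H+
Ka = [H+]²/(0.0014 − [H+]) = 1.2 × 10^-3
Here C₀/Ka ≈ 1.17, so the small-[H+] approximation fails. Use the quadratic:
[H+] = [−0.0012 + √(0.0012² + 6.72e-06)]/2 = 8.28 × 10^-4 M
pH = −log(8.28 × 10^-4) = 3.08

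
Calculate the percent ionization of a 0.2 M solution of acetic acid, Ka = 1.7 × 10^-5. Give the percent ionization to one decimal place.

CH3COOH ⇌ CH3COO- + H+; let x = [H+] at equilibrium.
x ≈ √(Ka·C₀) = √(1.7 × 10^-5 × 0.2) = 1.84 × 10^-3 M
Fraction ionized = 1.84 × 10^-3 / 0.2 = 0.0092 → 0.9%

0.9%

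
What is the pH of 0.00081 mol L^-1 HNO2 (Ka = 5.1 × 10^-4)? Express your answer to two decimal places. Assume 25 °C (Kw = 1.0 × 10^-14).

HNO2 ⇌ NO2- + H+
From the ICE table, Ka = [H+]²/(0.00081 − [H+]) = 5.1 × 10^-4.
Here C₀/Ka ≈ 1.59, so the small-[H+] approximation fails. Use the quadratic:
[H+] = (−Ka + √(Ka² + 4·Ka·C₀))/2 = 4.36 × 10^-4 M
pH = −log(4.36 × 10^-4) = 3.36

pH = 3.36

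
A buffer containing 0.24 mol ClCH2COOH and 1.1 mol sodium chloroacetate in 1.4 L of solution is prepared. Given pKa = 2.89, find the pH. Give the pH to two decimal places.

pH = pKa + log([A⁻]/[HA]) = 2.89 + log(1.1/0.24)
pH = 2.89 + (+0.661) = 3.55

pH = 3.55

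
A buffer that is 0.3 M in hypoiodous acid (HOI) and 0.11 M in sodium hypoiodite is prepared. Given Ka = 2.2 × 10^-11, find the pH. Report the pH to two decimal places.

pKa = −log(2.2 × 10^-11) = 10.658
Using pH = pKa + log([base]/[acid]) with [base]/[acid] = 0.11/0.3:
pH = 10.658 + (-0.436) = 10.22

pH = 10.22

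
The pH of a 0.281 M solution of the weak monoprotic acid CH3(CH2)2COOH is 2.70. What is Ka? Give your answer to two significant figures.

[H+] = 10^(-2.70) = 2.00 × 10^-3 M
At equilibrium [HA] = 0.281 − 2.00 × 10^-3 = 2.79 × 10^-1 M
Ka = [H+][A-]/[HA] = (2.00 × 10^-3)² / 2.79 × 10^-1 = 1.4 × 10^-5

Ka = 1.4 × 10^-5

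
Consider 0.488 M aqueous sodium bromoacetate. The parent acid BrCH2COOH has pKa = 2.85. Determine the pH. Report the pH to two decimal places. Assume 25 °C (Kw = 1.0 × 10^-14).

BrCH2COO- is the conjugate base of the weak acid BrCH2COOH.
Ka = 10^(−2.85) = 1.41 × 10^-3
Kb = Kw/Ka = 1.0×10^-14 / 1.41 × 10^-3 = 7.09 × 10^-12
Kb = [OH-]²/(0.488 − [OH-]) = 7.09 × 10^-12
Neglecting [OH-] in the denominator: [OH-] = √(7.09 × 10^-12 × 0.488) = 1.86 × 10^-6 M
([OH-]/C₀ = 0.00038% < 5%, so the approximation holds.)
pOH = −log(1.86 × 10^-6) = 5.73; pH = 14.00 − 5.73 = 8.27

pH = 8.27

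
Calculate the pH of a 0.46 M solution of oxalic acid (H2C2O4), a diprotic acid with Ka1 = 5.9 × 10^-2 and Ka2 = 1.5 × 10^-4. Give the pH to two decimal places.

pH = 0.86

Ka1 ≫ Ka2, so treat the first dissociation as the only significant source of H+.
Ka1 = x²/(0.46 − x) = 5.9 × 10^-2
Solving the quadratic: x = (−Ka1 + √(Ka1² + 4·Ka1·C₀))/2 = 1.38 × 10^-1 M
pH = −log(1.38 × 10^-1) = 0.86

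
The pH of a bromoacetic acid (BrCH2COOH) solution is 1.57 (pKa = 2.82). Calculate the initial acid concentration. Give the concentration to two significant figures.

C₀ = 5.1 × 10^-1 M

[H+] = 10^(-1.57) = 2.69 × 10^-2 M = x
Ka = 10^(−2.82) = 1.51 × 10^-3
Ka = x²/(C₀ − x) ⇒ C₀ = x + x²/Ka
C₀ = 2.69 × 10^-2 + (2.69 × 10^-2)²/(1.51 × 10^-3) = 5.06 × 10^-1 M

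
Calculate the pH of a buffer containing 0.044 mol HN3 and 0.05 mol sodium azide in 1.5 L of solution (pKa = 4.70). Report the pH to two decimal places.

pH = 4.76

Using pH = pKa + log([base]/[acid]) with [base]/[acid] = 0.05/0.044:
pH = 4.70 + (+0.056) = 4.76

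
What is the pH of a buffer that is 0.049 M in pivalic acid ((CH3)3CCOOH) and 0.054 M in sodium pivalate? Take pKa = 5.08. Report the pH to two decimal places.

pH = 5.12

pH = pKa + log([A⁻]/[HA]) = 5.08 + log(0.054/0.049)
pH = 5.08 + (+0.042) = 5.12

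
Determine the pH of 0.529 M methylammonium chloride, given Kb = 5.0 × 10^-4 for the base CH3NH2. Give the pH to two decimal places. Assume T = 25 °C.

pH = 5.49

CH3NH3+ is the conjugate acid of the weak base CH3NH2.
Ka = Kw/Kb = 1.0×10^-14 / 5.0 × 10^-4 = 2.00 × 10^-11
From the ICE table, Ka = x²/(0.529 − x) = 2.00 × 10^-11.
Assume x ≪ 0.529: x ≈ √(2.00 × 10^-11 × 0.529) = 3.25 × 10^-6 M
pH = −log[H+] = −log(3.25 × 10^-6) = 5.49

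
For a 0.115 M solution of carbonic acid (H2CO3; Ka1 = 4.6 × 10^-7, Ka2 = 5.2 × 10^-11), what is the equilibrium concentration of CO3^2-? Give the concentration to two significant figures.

5.2 × 10^-11 M

First ionization gives [H+] ≈ [HCO3-] = 2.30 × 10^-4 M.
Second step: Ka2 = [H+][CO3^2-]/[HCO3-] ≈ [CO3^2-] (since [H+] ≈ [HCO3-]).
So [CO3^2-] ≈ Ka2.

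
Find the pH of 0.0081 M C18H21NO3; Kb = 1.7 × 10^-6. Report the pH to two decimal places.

pH = 10.07

C18H21NO3 + H2O ⇌ C18H22NO3+ + OH-
Let x = [OH-] at equilibrium. Kb = x²/(0.0081 − x).
Since Kb ≪ C₀, x ≈ √(Kb·C₀) = 1.17 × 10^-4 M.
pOH = 3.93, so pH = 14.00 − pOH = 10.07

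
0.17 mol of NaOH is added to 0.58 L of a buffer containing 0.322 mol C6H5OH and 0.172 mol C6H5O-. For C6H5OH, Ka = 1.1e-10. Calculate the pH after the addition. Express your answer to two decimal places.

pH = 10.31

After neutralization: n(C6H5OH) = 0.152 mol, n(C6H5O-) = 0.342 mol.
pKa = −log(1.1 × 10^-10) = 9.959
pH = pKa + log(n_C6H5O-/n_C6H5OH) = 9.959 + log(0.342/0.152) = 9.959 + (+0.352)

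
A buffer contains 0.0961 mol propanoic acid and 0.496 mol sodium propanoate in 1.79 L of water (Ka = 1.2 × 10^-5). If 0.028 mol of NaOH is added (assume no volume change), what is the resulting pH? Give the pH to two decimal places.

pH = 5.81

After neutralization: n(CH3CH2COOH) = 0.0681 mol, n(CH3CH2COO-) = 0.524 mol.
pKa = −log(1.2 × 10^-5) = 4.921
Henderson–Hasselbalch with mole ratio 0.524/0.0681: pH = 4.921 + (+0.886)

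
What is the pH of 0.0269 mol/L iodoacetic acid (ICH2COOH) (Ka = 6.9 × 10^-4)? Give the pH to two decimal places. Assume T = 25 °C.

pH = 2.40

ICH2COOH ⇌ ICH2COO- + H+
From the ICE table, Ka = [H+]²/(0.0269 − [H+]) = 6.9 × 10^-4.
Here C₀/Ka ≈ 39, so the small-[H+] approximation fails. Use the quadratic:
[H+] = [−0.00069 + √(0.00069² + 7.42e-05)]/2 = 3.98 × 10^-3 M
pH = −log(3.98 × 10^-3) = 2.40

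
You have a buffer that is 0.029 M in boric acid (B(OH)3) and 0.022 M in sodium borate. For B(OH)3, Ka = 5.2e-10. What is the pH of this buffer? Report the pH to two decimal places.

pH = 9.16

pKa = −log(5.2 × 10^-10) = 9.284
Using pH = pKa + log([base]/[acid]) with [base]/[acid] = 0.022/0.029:
pH = 9.284 + (-0.120) = 9.16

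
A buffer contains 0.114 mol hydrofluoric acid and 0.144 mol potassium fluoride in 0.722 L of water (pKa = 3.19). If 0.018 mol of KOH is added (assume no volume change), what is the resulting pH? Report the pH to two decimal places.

OH- converts HF to F-: HF → 0.096 mol, F- → 0.162 mol.
Henderson–Hasselbalch with mole ratio 0.162/0.096: pH = 3.19 + (+0.227)

pH = 3.42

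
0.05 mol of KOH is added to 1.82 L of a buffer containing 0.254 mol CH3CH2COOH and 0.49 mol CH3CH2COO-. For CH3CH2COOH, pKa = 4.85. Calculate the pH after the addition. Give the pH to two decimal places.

pH = 5.27

After neutralization: n(CH3CH2COOH) = 0.204 mol, n(CH3CH2COO-) = 0.54 mol.
Henderson–Hasselbalch with mole ratio 0.54/0.204: pH = 4.85 + (+0.423)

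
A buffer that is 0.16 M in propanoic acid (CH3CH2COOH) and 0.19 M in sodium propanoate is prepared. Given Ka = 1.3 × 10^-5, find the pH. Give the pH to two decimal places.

pKa = −log(1.3 × 10^-5) = 4.886
Using pH = pKa + log([base]/[acid]) with [base]/[acid] = 0.19/0.16:
pH = 4.886 + (+0.075) = 4.96

pH = 4.96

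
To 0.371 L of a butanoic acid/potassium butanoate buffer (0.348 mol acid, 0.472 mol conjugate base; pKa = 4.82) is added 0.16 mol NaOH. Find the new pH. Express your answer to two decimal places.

pH = 5.35

OH- converts CH3(CH2)2COOH to CH3(CH2)2COO-: CH3(CH2)2COOH → 0.188 mol, CH3(CH2)2COO- → 0.632 mol.
pH = pKa + log(n_CH3(CH2)2COO-/n_CH3(CH2)2COOH) = 4.82 + log(0.632/0.188) = 4.82 + (+0.527)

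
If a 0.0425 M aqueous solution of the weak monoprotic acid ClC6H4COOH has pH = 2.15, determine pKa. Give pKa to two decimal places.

[H+] = 10^(-2.15) = 7.08 × 10^-3 M
At equilibrium [HA] = 0.0425 − 7.08 × 10^-3 = 3.54 × 10^-2 M
Ka = [H+][A-]/[HA] = (7.08 × 10^-3)² / 3.54 × 10^-2 = 1.42 × 10^-3
pKa = -log(1.42 × 10^-3) = 2.85

pKa = 2.85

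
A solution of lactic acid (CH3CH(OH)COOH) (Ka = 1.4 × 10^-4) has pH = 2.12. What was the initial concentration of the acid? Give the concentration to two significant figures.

[H+] = 10^(-2.12) = 7.59 × 10^-3 M = x
Ka = x²/(C₀ − x) ⇒ C₀ = x + x²/Ka
C₀ = 7.59 × 10^-3 + (7.59 × 10^-3)²/(1.4 × 10^-4) = 4.19 × 10^-1 M

C₀ = 4.2 × 10^-1 M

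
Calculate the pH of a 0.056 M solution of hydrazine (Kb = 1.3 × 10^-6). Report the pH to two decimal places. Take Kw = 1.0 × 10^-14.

N2H4 + H2O ⇌ N2H5+ + OH-
Kb = x²/(0.056 − x) = 1.3 × 10^-6
Since Kb ≪ C₀, x ≈ √(Kb·C₀) = 2.70 × 10^-4 M.
(x/C₀ = 0.48% < 5%, so the approximation holds.)
pOH = −log(2.70 × 10^-4) = 3.57; pH = 14.00 − 3.57 = 10.43

pH = 10.43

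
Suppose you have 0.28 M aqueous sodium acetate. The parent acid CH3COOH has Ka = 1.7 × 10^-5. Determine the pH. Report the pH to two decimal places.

CH3COO- is the conjugate base of the weak acid CH3COOH.
Kb = Kw/Ka = 1.0×10^-14 / 1.7 × 10^-5 = 5.88 × 10^-10
From the ICE table, Kb = x²/(0.28 − x) = 5.88 × 10^-10.
Assume x ≪ 0.28: x ≈ √(5.88 × 10^-10 × 0.28) = 1.28 × 10^-5 M
(x/C₀ = 0.0046% < 5%, so the approximation holds.)
pOH = −log(1.28 × 10^-5) = 4.89; pH = 14.00 − 4.89 = 9.11

pH = 9.11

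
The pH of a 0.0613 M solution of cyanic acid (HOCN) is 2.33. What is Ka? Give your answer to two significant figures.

Ka = 3.9 × 10^-4

[H+] = 10^(-2.33) = 4.68 × 10^-3 M
At equilibrium [HA] = 0.0613 − 4.68 × 10^-3 = 5.66 × 10^-2 M
Ka = [H+][A-]/[HA] = (4.68 × 10^-3)² / 5.66 × 10^-2 = 3.9 × 10^-4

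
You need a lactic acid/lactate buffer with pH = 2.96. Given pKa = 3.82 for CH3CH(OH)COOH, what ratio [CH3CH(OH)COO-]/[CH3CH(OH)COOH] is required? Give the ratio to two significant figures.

pH = pKa + log(r) ⇒ log(r) = 2.96 − 3.82 = -0.86
r = [CH3CH(OH)COO-]/[CH3CH(OH)COOH] = 10^(-0.86) = 0.138

ratio = 0.14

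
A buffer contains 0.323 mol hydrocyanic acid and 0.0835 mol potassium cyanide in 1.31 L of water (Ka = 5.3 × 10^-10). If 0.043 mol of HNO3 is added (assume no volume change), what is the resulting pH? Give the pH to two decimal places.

pH = 8.32

Added H+ converts CN- to HCN: HCN → 0.366 mol, CN- → 0.0405 mol.
pKa = −log(5.3 × 10^-10) = 9.276
Henderson–Hasselbalch with mole ratio 0.0405/0.366: pH = 9.276 + (-0.956)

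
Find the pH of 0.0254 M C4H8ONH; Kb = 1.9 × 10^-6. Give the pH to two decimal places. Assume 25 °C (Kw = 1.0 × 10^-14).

pH = 10.34

C4H8ONH + H2O ⇌ C4H8ONH2+ + OH-
Kb = x²/(0.0254 − x) = 1.9 × 10^-6
Since Kb ≪ C₀, x ≈ √(Kb·C₀) = 2.20 × 10^-4 M.
pOH = −log(2.20 × 10^-4) = 3.66; pH = 14.00 − 3.66 = 10.34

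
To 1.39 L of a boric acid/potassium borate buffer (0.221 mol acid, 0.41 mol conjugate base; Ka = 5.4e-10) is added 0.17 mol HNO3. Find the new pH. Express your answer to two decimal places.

Added H+ converts B(OH)4- to B(OH)3: B(OH)3 → 0.391 mol, B(OH)4- → 0.24 mol.
pKa = −log(5.4 × 10^-10) = 9.268
Henderson–Hasselbalch with mole ratio 0.24/0.391: pH = 9.268 + (-0.212)

pH = 9.06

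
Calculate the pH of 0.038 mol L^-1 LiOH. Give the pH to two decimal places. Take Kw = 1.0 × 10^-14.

LiOH is a strong base; [OH-] = 0.038 M.
pOH = -log(0.038) = 1.42
pH = 14.00 - 1.42 = 12.58

pH = 12.58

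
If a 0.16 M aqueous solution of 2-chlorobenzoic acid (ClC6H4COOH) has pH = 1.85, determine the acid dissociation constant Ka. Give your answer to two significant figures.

Ka = 1.4 × 10^-3

[H+] = 10^(-1.85) = 1.41 × 10^-2 M
At equilibrium [HA] = 0.16 − 1.41 × 10^-2 = 1.46 × 10^-1 M
Ka = [H+][A-]/[HA] = (1.41 × 10^-2)² / 1.46 × 10^-1 = 1.4 × 10^-3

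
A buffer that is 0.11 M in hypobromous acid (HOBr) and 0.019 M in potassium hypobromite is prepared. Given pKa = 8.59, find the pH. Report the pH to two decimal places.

pH = pKa + log([A⁻]/[HA]) = 8.59 + log(0.019/0.11)
pH = 8.59 + (-0.763) = 7.83

pH = 7.83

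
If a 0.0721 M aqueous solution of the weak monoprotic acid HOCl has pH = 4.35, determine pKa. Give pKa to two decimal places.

[H+] = 10^(-4.35) = 4.47 × 10^-5 M
At equilibrium [HA] = 0.0721 − 4.47 × 10^-5 = 7.21 × 10^-2 M
Ka = [H+][A-]/[HA] = (4.47 × 10^-5)² / 7.21 × 10^-2 = 2.77 × 10^-8
pKa = -log(2.77 × 10^-8) = 7.56

pKa = 7.56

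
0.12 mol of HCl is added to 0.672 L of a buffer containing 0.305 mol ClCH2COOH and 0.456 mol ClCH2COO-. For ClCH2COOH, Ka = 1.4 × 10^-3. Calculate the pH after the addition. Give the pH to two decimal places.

After neutralization: n(ClCH2COOH) = 0.425 mol, n(ClCH2COO-) = 0.336 mol.
pKa = −log(1.4 × 10^-3) = 2.854
pH = pKa + log(n_ClCH2COO-/n_ClCH2COOH) = 2.854 + log(0.336/0.425) = 2.854 + (-0.102)

pH = 2.75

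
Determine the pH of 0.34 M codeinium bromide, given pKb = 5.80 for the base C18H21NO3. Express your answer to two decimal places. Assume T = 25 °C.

C18H22NO3+ is the conjugate acid of the weak base C18H21NO3.
Kb = 10^(−5.80) = 1.58 × 10^-6
Ka = Kw/Kb = 1.0×10^-14 / 1.58 × 10^-6 = 6.33 × 10^-9
Let x = [H+] at equilibrium. Ka = x²/(0.34 − x).
Assume x ≪ 0.34: x ≈ √(6.33 × 10^-9 × 0.34) = 4.64 × 10^-5 M
(x/C₀ = 0.014% < 5%, so the approximation holds.)
pH = −log[H+] = −log(4.64 × 10^-5) = 4.33

pH = 4.33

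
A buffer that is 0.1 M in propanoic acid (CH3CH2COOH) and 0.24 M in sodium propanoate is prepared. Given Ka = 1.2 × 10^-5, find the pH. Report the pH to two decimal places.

pH = 5.30

pKa = −log(1.2 × 10^-5) = 4.921
Using pH = pKa + log([base]/[acid]) with [base]/[acid] = 0.24/0.1:
pH = 4.921 + (+0.380) = 5.30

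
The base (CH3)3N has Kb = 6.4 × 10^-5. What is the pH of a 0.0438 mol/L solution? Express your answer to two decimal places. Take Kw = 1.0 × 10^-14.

(CH3)3N + H2O ⇌ (CH3)3NH+ + OH-
Let x = [OH-] at equilibrium. Kb = x²/(0.0438 − x).
Since Kb ≪ C₀, x ≈ √(Kb·C₀) = 1.67 × 10^-3 M.
Check: 3.8% ionized — well under 5%, approximation valid.
pOH = −log(1.67 × 10^-3) = 2.78; pH = 14.00 − 2.78 = 11.22

pH = 11.22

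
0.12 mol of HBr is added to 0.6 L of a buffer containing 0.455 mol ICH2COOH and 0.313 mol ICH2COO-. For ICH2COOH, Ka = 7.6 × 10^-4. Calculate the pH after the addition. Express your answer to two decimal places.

pH = 2.65

Added H+ converts ICH2COO- to ICH2COOH: ICH2COOH → 0.575 mol, ICH2COO- → 0.193 mol.
pKa = −log(7.6 × 10^-4) = 3.119
pH = pKa + log([A⁻]/[HA]) = 3.119 + log(0.193/0.575) = 3.119 -0.474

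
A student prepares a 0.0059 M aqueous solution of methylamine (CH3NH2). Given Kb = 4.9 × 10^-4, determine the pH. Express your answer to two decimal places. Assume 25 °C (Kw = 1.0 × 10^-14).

pH = 11.17

CH3NH2 + H2O ⇌ CH3NH3+ + OH-
From the ICE table, Kb = [OH-]²/(0.0059 − [OH-]) = 4.9 × 10^-4.
The 5% rule fails; solving [OH-]² + Kb·[OH-] − Kb·C₀ = 0 exactly:
[OH-] = [−0.00049 + √(0.00049² + 1.16e-05)]/2 = 1.47 × 10^-3 M
pOH = 2.83, so pH = 14.00 − pOH = 11.17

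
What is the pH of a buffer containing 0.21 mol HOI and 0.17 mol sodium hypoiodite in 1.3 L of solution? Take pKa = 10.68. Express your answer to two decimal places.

pH = pKa + log([A⁻]/[HA]) = 10.68 + log(0.17/0.21)
pH = 10.68 + (-0.092) = 10.59

pH = 10.59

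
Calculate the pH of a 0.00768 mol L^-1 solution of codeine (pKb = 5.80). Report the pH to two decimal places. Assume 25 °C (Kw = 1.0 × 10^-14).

pH = 10.04

C18H21NO3 + H2O ⇌ C18H22NO3+ + OH-
Kb = 10^(−5.80) = 1.58 × 10^-6
Kb = [OH-]²/(0.00768 − [OH-]) = 1.58 × 10^-6
Since Kb ≪ C₀, [OH-] ≈ √(Kb·C₀) = 1.10 × 10^-4 M.
([OH-]/C₀ = 1.4% < 5%, so the approximation holds.)
pOH = −log(1.10 × 10^-4) = 3.96; pH = 14.00 − 3.96 = 10.04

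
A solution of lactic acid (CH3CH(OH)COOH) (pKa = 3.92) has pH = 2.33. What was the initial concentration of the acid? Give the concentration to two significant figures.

[H+] = 10^(-2.33) = 4.68 × 10^-3 M = x
Ka = 10^(−3.92) = 1.20 × 10^-4
Ka = x²/(C₀ − x) ⇒ C₀ = x + x²/Ka
C₀ = 4.68 × 10^-3 + (4.68 × 10^-3)²/(1.20 × 10^-4) = 1.87 × 10^-1 M

C₀ = 1.9 × 10^-1 M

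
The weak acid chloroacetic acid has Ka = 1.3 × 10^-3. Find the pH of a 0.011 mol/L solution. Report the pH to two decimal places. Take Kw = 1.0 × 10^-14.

ClCH2COOH ⇌ ClCH2COO- + H+
From the ICE table, Ka = x²/(0.011 − x) = 1.3 × 10^-3.
Here C₀/Ka ≈ 8.46, so the small-x approximation fails. Use the quadratic:
x = (−Ka + √(Ka² + 4·Ka·C₀))/2 = 3.19 × 10^-3 M
pH = −log(3.19 × 10^-3) = 2.50

pH = 2.50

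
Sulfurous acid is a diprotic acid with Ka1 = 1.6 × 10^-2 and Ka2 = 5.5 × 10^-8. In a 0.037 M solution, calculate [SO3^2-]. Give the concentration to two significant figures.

5.5 × 10^-8 M

First ionization gives [H+] ≈ [HSO3-] = 1.76 × 10^-2 M.
Second step: Ka2 = [H+][SO3^2-]/[HSO3-] ≈ [SO3^2-] (since [H+] ≈ [HSO3-]).
So [SO3^2-] ≈ Ka2.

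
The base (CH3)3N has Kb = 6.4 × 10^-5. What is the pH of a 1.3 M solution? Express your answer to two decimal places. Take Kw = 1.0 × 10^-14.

(CH3)3N + H2O ⇌ (CH3)3NH+ + OH-
Kb = x²/(1.3 − x) = 6.4 × 10^-5
Assume x ≪ 1.3: x ≈ √(6.4 × 10^-5 × 1.3) = 9.12 × 10^-3 M
(x/C₀ = 0.7% < 5%, so the approximation holds.)
pOH = −log(9.12 × 10^-3) = 2.04; pH = 14.00 − 2.04 = 11.96

pH = 11.96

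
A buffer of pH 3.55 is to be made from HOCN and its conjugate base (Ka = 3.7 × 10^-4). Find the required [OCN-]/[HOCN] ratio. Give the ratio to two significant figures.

ratio = 1.3

pKa = -log(3.7 × 10^-4) = 3.432
pH = pKa + log(r) ⇒ log(r) = 3.55 − 3.432 = +0.118
r = [OCN-]/[HOCN] = 10^(+0.118) = 1.31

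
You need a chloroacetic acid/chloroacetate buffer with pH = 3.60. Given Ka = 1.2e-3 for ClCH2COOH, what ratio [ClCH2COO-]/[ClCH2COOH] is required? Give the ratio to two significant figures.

ratio = 4.8

pKa = -log(1.2 × 10^-3) = 2.921
pH = pKa + log(r) ⇒ log(r) = 3.60 − 2.921 = +0.679
r = [ClCH2COO-]/[ClCH2COOH] = 10^(+0.679) = 4.78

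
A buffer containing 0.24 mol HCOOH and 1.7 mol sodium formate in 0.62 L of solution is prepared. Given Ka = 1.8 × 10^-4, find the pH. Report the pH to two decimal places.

pKa = −log(1.8 × 10^-4) = 3.745
pH = pKa + log([A⁻]/[HA]) = 3.745 + log(1.7/0.24)
pH = 3.745 + (+0.850) = 4.59

pH = 4.59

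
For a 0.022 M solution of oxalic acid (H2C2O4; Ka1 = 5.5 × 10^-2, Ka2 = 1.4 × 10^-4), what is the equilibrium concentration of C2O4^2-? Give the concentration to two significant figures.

First ionization gives [H+] ≈ [HC2O4-] = 1.68 × 10^-2 M.
Second step: Ka2 = [H+][C2O4^2-]/[HC2O4-] ≈ [C2O4^2-] (since [H+] ≈ [HC2O4-]).
So [C2O4^2-] ≈ Ka2.

1.4 × 10^-4 M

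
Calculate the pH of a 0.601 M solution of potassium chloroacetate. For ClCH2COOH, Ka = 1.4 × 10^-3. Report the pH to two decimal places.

ClCH2COO- is the conjugate base of the weak acid ClCH2COOH.
Kb = Kw/Ka = 1.0×10^-14 / 1.4 × 10^-3 = 7.14 × 10^-12
From the ICE table, Kb = [OH-]²/(0.601 − [OH-]) = 7.14 × 10^-12.
Neglecting [OH-] in the denominator: [OH-] = √(7.14 × 10^-12 × 0.601) = 2.07 × 10^-6 M
([OH-]/C₀ = 0.00034% < 5%, so the approximation holds.)
pOH = −log(2.07 × 10^-6) = 5.68; pH = 14.00 − 5.68 = 8.32

pH = 8.32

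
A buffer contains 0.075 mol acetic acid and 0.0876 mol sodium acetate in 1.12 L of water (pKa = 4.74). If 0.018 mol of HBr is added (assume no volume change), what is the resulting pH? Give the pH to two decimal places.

After neutralization: n(CH3COOH) = 0.093 mol, n(CH3COO-) = 0.0696 mol.
Henderson–Hasselbalch with mole ratio 0.0696/0.093: pH = 4.74 + (-0.126)

pH = 4.61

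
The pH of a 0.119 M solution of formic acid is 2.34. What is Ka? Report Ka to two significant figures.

Ka = 1.8 × 10^-4

[H+] = 10^(-2.34) = 4.57 × 10^-3 M
At equilibrium [HA] = 0.119 − 4.57 × 10^-3 = 1.14 × 10^-1 M
Ka = [H+][A-]/[HA] = (4.57 × 10^-3)² / 1.14 × 10^-1 = 1.8 × 10^-4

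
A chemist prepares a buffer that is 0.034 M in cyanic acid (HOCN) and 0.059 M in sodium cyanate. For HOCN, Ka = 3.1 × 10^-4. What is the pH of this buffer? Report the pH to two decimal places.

pH = 3.75

pKa = −log(3.1 × 10^-4) = 3.509
pH = pKa + log([A⁻]/[HA]) = 3.509 + log(0.059/0.034)
pH = 3.509 + (+0.239) = 3.75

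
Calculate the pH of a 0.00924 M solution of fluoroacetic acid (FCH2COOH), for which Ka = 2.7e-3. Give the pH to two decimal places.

pH = 2.42

FCH2COOH ⇌ FCH2COO- + H+
From the ICE table, Ka = x²/(0.00924 − x) = 2.7 × 10^-3.
The 5% rule fails; solving x² + Ka·x − Ka·C₀ = 0 exactly:
x = [−0.0027 + √(0.0027² + 9.98e-05)]/2 = 3.82 × 10^-3 M
pH = −log(3.82 × 10^-3) = 2.42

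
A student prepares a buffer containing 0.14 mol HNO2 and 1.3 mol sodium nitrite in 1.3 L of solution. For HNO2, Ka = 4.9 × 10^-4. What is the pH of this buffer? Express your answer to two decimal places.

pH = 4.28

pKa = −log(4.9 × 10^-4) = 3.310
pH = pKa + log([A⁻]/[HA]) = 3.310 + log(1.3/0.14)
pH = 3.310 + (+0.968) = 4.28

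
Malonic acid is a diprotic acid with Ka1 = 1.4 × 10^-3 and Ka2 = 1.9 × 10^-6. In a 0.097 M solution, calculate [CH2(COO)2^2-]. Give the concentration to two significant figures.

First ionization gives [H+] ≈ [CH2(COOH)COO-] = 1.10 × 10^-2 M.
Second step: Ka2 = [H+][CH2(COO)2^2-]/[CH2(COOH)COO-] ≈ [CH2(COO)2^2-] (since [H+] ≈ [CH2(COOH)COO-]).
So [CH2(COO)2^2-] ≈ Ka2.

1.9 × 10^-6 M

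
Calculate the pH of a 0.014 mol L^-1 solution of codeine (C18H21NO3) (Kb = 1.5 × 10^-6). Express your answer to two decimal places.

pH = 10.16

C18H21NO3 + H2O ⇌ C18H22NO3+ + OH-
Kb = [OH-]²/(0.014 − [OH-]) = 1.5 × 10^-6
Neglecting [OH-] in the denominator: [OH-] = √(1.5 × 10^-6 × 0.014) = 1.45 × 10^-4 M
([OH-]/C₀ = 1% < 5%, so the approximation holds.)
pOH = 3.84, so pH = 14.00 − pOH = 10.16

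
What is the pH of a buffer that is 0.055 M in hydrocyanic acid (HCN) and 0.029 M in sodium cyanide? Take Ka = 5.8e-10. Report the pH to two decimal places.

pH = 8.96

pKa = −log(5.8 × 10^-10) = 9.237
pH = pKa + log([A⁻]/[HA]) = 9.237 + log(0.029/0.055)
pH = 9.237 + (-0.278) = 8.96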